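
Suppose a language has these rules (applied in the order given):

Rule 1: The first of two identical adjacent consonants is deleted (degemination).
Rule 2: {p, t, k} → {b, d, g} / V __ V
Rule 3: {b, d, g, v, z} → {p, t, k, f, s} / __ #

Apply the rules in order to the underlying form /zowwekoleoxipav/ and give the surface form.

zowegoleoxibaf

Rule 1 (degemination): /ww/ is a geminate; the first /w/ deletes. /zowwekoleoxipav/ → zowekoleoxipav.
Rule 2 (intervocalic voicing): /k/ is a voiceless stop between vowels /e/ and /o/, so it voices to [g]. /p/ is a voiceless stop between vowels /i/ and /a/, so it voices to [b]. /zowekoleoxipav/ → zowegoleoxibav.
Rule 3 (final devoicing): /v/ is a voiced obstruent in word-final position, so it devoices to [f]. /zowegoleoxibav/ → zowegoleoxibaf.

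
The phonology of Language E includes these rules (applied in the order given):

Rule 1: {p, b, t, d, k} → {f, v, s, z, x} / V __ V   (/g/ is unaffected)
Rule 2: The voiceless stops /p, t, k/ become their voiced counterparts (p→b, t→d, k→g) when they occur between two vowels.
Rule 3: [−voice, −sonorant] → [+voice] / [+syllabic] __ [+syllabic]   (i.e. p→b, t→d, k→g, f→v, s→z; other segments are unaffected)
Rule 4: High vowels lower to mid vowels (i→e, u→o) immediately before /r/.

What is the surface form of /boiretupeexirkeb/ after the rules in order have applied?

boerezuveexerkeb

Rule 1 (intervocalic spirantization): /t/ is a stop between vowels /e/ and /u/, so it spirantizes to the fricative [s]. /p/ is a stop between vowels /u/ and /e/, so it spirantizes to the fricative [f]. /boiretupeexirkeb/ → boiresufeexirkeb.
Rule 2 (intervocalic voicing): no segment meets the environment; /boiresufeexirkeb/ is unchanged.
Rule 3 (intervocalic voicing): /s/ is a voiceless obstruent between vowels /e/ and /u/, so it voices to [z]. /f/ is a voiceless obstruent between vowels /u/ and /e/, so it voices to [v]. /boiresufeexirkeb/ → boirezuveexirkeb.
Rule 4 (pre-rhotic lowering): /i/ is a high vowel immediately before /r/, so it lowers to [e]. /i/ is a high vowel immediately before /r/, so it lowers to [e]. /boirezuveexirkeb/ → boerezuveexerkeb.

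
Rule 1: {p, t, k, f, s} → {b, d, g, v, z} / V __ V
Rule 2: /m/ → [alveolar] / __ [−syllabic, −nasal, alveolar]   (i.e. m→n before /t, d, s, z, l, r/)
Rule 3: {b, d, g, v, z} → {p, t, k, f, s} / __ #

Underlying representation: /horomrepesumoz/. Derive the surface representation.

horonrebezumos

Rule 1 (intervocalic voicing): /p/ is a voiceless obstruent between vowels /e/ and /e/, so it voices to [b]. /s/ is a voiceless obstruent between vowels /e/ and /u/, so it voices to [z]. /horomrepesumoz/ → horomrebezumoz.
Rule 2 (nasal place assimilation): /m/ precedes the alveolar consonant /r/, so it assimilates in place to [n]. /horomrebezumoz/ → horonrebezumoz.
Rule 3 (final devoicing): /z/ is a voiced obstruent in word-final position, so it devoices to [s]. /horonrebezumoz/ → horonrebezumos.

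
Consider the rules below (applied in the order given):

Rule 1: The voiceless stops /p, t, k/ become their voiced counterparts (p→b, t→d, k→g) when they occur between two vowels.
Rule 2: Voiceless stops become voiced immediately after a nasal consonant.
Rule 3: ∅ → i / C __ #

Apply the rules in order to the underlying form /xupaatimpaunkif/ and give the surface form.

Rule 1 (intervocalic voicing): /p/ is a voiceless stop between vowels /u/ and /a/, so it voices to [b]. /t/ is a voiceless stop between vowels /a/ and /i/, so it voices to [d]. /xupaatimpaunkif/ → xubaadimpaunkif.
Rule 2 (post-nasal voicing): /p/ is a voiceless stop immediately after the nasal /m/, so it voices to [b]. /k/ is a voiceless stop immediately after the nasal /n/, so it voices to [g]. /xubaadimpaunkif/ → xubaadimbaungif.
Rule 3 (final i-epenthesis): the form ends in the consonant /f/, so [i] is inserted word-finally. /xubaadimbaungif/ → xubaadimbaungifi.

xubaadimbaungifi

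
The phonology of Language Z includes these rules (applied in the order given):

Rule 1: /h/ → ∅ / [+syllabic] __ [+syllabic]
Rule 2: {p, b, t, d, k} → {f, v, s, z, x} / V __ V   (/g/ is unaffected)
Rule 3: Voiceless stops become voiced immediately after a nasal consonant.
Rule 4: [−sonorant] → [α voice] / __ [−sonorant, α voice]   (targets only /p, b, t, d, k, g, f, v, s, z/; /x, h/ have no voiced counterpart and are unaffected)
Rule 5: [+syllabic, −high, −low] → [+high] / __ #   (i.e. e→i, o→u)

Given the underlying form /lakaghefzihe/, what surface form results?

Rule 1 (intervocalic h-deletion): /h/ occurs between vowels /i/ and /e/, so it deletes. /lakaghefzihe/ → lakaghefzie.
Rule 2 (intervocalic spirantization): /k/ is a stop between vowels /a/ and /a/, so it spirantizes to the fricative [x]. /lakaghefzie/ → laxaghefzie.
Rule 3 (post-nasal voicing): no segment meets the environment; /laxaghefzie/ is unchanged.
Rule 4 (regressive voicing assimilation): /g/ precedes the voiceless obstruent /h/, so it devoices to [k] by assimilation. /f/ precedes the voiced obstruent /z/, so it voices to [v] by assimilation. /laxaghefzie/ → laxakhevzie.
Rule 5 (final vowel raising): /e/ is a mid vowel in word-final position, so it raises to [i]. /laxakhevzie/ → laxakhevzii.

laxakhevzii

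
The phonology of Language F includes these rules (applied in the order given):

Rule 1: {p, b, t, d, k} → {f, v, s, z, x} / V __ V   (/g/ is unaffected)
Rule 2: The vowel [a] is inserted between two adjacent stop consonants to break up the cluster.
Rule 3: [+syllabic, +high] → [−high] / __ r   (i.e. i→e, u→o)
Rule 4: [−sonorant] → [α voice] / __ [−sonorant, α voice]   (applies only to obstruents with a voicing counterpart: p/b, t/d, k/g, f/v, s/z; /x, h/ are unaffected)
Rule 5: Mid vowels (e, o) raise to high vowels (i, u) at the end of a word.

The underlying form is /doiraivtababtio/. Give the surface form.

doeraiftavabatiu

Rule 1 (intervocalic spirantization): /b/ is a stop between vowels /a/ and /a/, so it spirantizes to the fricative [v]. /doiraivtababtio/ → doiraivtavabtio.
Rule 2 (stop-cluster a-epenthesis): /b/ and /t/ form a stop–stop cluster, so [a] is inserted between them. /doiraivtavabtio/ → doiraivtavabatio.
Rule 3 (pre-rhotic lowering): /i/ is a high vowel immediately before /r/, so it lowers to [e]. /doiraivtavabatio/ → doeraivtavabatio.
Rule 4 (regressive voicing assimilation): /v/ precedes the voiceless obstruent /t/, so it devoices to [f] by assimilation. /doeraivtavabatio/ → doeraiftavabatio.
Rule 5 (final vowel raising): /o/ is a mid vowel in word-final position, so it raises to [u]. /doeraiftavabatio/ → doeraiftavabatiu.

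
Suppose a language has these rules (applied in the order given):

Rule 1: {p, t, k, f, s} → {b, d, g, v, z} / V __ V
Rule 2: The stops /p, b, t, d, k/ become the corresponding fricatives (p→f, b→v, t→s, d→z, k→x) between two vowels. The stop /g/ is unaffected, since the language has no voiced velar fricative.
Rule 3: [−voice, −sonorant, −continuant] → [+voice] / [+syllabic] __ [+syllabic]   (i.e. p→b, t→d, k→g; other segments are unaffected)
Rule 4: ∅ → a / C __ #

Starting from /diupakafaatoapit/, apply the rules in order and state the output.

Rule 1 (intervocalic voicing): /p/ is a voiceless obstruent between vowels /u/ and /a/, so it voices to [b]. /k/ is a voiceless obstruent between vowels /a/ and /a/, so it voices to [g]. /f/ is a voiceless obstruent between vowels /a/ and /a/, so it voices to [v]. /t/ is a voiceless obstruent between vowels /a/ and /o/, so it voices to [d]. /p/ is a voiceless obstruent between vowels /a/ and /i/, so it voices to [b]. /diupakafaatoapit/ → diubagavaadoabit.
Rule 2 (intervocalic spirantization): /b/ is a stop between vowels /u/ and /a/, so it spirantizes to the fricative [v]. /d/ is a stop between vowels /a/ and /o/, so it spirantizes to the fricative [z]. /b/ is a stop between vowels /a/ and /i/, so it spirantizes to the fricative [v]. /diubagavaadoabit/ → diuvagavaazoavit.
Rule 3 (intervocalic voicing): no segment meets the environment; /diuvagavaazoavit/ is unchanged.
Rule 4 (final a-epenthesis): the form ends in the consonant /t/, so [a] is inserted word-finally. /diuvagavaazoavit/ → diuvagavaazoavita.

diuvagavaazoavita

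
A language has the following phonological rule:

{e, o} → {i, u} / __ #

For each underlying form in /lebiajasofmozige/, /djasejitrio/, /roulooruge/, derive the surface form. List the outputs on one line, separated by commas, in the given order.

lebiajasofmozigi, djasejitriu, rouloorugi

/lebiajasofmozige/: /e/ is a mid vowel in word-final position, so it raises to [i]. → [lebiajasofmozigi].
/djasejitrio/: /o/ is a mid vowel in word-final position, so it raises to [u]. → [djasejitriu].
/roulooruge/: /e/ is a mid vowel in word-final position, so it raises to [i]. → [rouloorugi].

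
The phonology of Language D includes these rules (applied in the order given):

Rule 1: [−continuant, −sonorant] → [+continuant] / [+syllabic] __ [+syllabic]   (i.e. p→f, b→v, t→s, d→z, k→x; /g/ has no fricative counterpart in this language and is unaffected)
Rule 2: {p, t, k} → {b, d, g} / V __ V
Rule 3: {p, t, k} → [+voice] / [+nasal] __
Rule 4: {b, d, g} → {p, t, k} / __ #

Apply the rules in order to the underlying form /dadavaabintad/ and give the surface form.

Rule 1 (intervocalic spirantization): /d/ is a stop between vowels /a/ and /a/, so it spirantizes to the fricative [z]. /b/ is a stop between vowels /a/ and /i/, so it spirantizes to the fricative [v]. /dadavaabintad/ → dazavaavintad.
Rule 2 (intervocalic voicing): no segment meets the environment; /dazavaavintad/ is unchanged.
Rule 3 (post-nasal voicing): /t/ is a voiceless stop immediately after the nasal /n/, so it voices to [d]. /dazavaavintad/ → dazavaavindad.
Rule 4 (final devoicing): /d/ is a voiced stop in word-final position, so it devoices to [t]. /dazavaavindad/ → dazavaavindat.

dazavaavindat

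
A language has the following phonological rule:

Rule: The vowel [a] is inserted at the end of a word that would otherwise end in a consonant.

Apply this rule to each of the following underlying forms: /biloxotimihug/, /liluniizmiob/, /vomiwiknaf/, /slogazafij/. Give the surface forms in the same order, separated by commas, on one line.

/biloxotimihug/: the form ends in the consonant /g/, so [a] is inserted word-finally. → [biloxotimihuga].
/liluniizmiob/: the form ends in the consonant /b/, so [a] is inserted word-finally. → [liluniizmioba].
/vomiwiknaf/: the form ends in the consonant /f/, so [a] is inserted word-finally. → [vomiwiknafa].
/slogazafij/: the form ends in the consonant /j/, so [a] is inserted word-finally. → [slogazafija].

biloxotimihuga, liluniizmioba, vomiwiknafa, slogazafija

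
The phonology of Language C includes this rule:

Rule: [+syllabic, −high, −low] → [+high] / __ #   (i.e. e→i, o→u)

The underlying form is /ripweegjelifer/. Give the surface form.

ripweegjelifer

No segment of /ripweegjelifer/ meets the structural description of the rule, so the form surfaces unchanged.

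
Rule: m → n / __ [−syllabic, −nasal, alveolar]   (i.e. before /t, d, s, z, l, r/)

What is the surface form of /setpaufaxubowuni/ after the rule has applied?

No segment of /setpaufaxubowuni/ meets the structural description of the rule, so the form surfaces unchanged.

setpaufaxubowuni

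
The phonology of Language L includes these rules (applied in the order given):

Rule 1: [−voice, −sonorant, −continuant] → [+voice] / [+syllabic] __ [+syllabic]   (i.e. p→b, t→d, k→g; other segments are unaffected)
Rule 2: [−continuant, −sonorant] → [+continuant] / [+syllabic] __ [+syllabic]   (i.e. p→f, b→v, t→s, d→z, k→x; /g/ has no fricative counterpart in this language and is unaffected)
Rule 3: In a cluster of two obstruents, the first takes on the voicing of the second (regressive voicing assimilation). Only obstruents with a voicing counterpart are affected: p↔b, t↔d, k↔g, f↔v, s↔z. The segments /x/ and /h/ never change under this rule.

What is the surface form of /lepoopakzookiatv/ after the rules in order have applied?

Rule 1 (intervocalic voicing): /p/ is a voiceless stop between vowels /e/ and /o/, so it voices to [b]. /p/ is a voiceless stop between vowels /o/ and /a/, so it voices to [b]. /k/ is a voiceless stop between vowels /o/ and /i/, so it voices to [g]. /lepoopakzookiatv/ → leboobakzoogiatv.
Rule 2 (intervocalic spirantization): /b/ is a stop between vowels /e/ and /o/, so it spirantizes to the fricative [v]. /b/ is a stop between vowels /o/ and /a/, so it spirantizes to the fricative [v]. /leboobakzoogiatv/ → levoovakzoogiatv.
Rule 3 (regressive voicing assimilation): /k/ precedes the voiced obstruent /z/, so it voices to [g] by assimilation. /t/ precedes the voiced obstruent /v/, so it voices to [d] by assimilation. /levoovakzoogiatv/ → levoovagzoogiadv.

levoovagzoogiadv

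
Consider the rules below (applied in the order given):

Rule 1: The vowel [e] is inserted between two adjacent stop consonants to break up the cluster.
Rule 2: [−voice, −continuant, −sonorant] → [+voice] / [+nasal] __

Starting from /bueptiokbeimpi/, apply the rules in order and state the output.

Rule 1 (stop-cluster e-epenthesis): /p/ and /t/ form a stop–stop cluster, so [e] is inserted between them. /k/ and /b/ form a stop–stop cluster, so [e] is inserted between them. /bueptiokbeimpi/ → buepetiokebeimpi.
Rule 2 (post-nasal voicing): /p/ is a voiceless stop immediately after the nasal /m/, so it voices to [b]. /buepetiokebeimpi/ → buepetiokebeimbi.

buepetiokebeimbi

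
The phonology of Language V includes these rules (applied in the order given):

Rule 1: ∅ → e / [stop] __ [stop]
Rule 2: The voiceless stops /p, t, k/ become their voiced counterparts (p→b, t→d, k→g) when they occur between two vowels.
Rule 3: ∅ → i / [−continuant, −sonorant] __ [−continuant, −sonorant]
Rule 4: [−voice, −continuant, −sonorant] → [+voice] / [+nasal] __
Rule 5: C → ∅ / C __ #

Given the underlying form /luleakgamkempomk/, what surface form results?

luleagegamgembom

Rule 1 (stop-cluster e-epenthesis): /k/ and /g/ form a stop–stop cluster, so [e] is inserted between them. /luleakgamkempomk/ → luleakegamkempomk.
Rule 2 (intervocalic voicing): /k/ is a voiceless stop between vowels /a/ and /e/, so it voices to [g]. /luleakegamkempomk/ → luleagegamkempomk.
Rule 3 (stop-cluster i-epenthesis): no segment meets the environment; /luleagegamkempomk/ is unchanged.
Rule 4 (post-nasal voicing): /k/ is a voiceless stop immediately after the nasal /m/, so it voices to [g]. /p/ is a voiceless stop immediately after the nasal /m/, so it voices to [b]. /k/ is a voiceless stop immediately after the nasal /m/, so it voices to [g]. /luleagegamkempomk/ → luleagegamgembomg.
Rule 5 (final cluster simplification): /g/ is the second consonant of a word-final cluster /mg/, so it deletes. /luleagegamgembomg/ → luleagegamgembom.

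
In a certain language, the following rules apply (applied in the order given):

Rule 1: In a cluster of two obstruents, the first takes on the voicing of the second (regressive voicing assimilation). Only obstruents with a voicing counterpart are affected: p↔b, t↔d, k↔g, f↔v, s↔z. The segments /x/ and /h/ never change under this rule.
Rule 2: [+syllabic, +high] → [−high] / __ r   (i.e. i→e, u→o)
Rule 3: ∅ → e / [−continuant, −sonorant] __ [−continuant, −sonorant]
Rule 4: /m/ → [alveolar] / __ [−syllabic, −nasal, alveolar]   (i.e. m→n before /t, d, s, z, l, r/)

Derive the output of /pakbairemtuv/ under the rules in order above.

Rule 1 (regressive voicing assimilation): /k/ precedes the voiced obstruent /b/, so it voices to [g] by assimilation. /pakbairemtuv/ → pagbairemtuv.
Rule 2 (pre-rhotic lowering): /i/ is a high vowel immediately before /r/, so it lowers to [e]. /pagbairemtuv/ → pagbaeremtuv.
Rule 3 (stop-cluster e-epenthesis): /g/ and /b/ form a stop–stop cluster, so [e] is inserted between them. /pagbaeremtuv/ → pagebaeremtuv.
Rule 4 (nasal place assimilation): /m/ precedes the alveolar consonant /t/, so it assimilates in place to [n]. /pagebaeremtuv/ → pagebaerentuv.

pagebaerentuv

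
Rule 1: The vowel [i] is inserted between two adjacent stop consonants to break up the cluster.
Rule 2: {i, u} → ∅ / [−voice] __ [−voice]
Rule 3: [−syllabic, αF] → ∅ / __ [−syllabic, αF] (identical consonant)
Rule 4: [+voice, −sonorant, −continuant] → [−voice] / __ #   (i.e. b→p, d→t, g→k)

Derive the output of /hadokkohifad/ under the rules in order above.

hadokohfat

Rule 1 (stop-cluster i-epenthesis): /k/ and /k/ form a stop–stop cluster, so [i] is inserted between them. /hadokkohifad/ → hadokikohifad.
Rule 2 (high vowel syncope): /i/ is a high vowel flanked by voiceless consonants /k/ and /k/, so it deletes. /i/ is a high vowel flanked by voiceless consonants /h/ and /f/, so it deletes. /hadokikohifad/ → hadokkohfad.
Rule 3 (degemination): /kk/ is a geminate; the first /k/ deletes. /hadokkohfad/ → hadokohfad.
Rule 4 (final devoicing): /d/ is a voiced stop in word-final position, so it devoices to [t]. /hadokohfad/ → hadokohfat.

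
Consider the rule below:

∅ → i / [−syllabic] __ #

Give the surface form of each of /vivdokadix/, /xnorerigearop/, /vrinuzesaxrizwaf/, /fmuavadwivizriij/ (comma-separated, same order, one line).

vivdokadixi, xnorerigearopi, vrinuzesaxrizwafi, fmuavadwivizriiji

/vivdokadix/: the form ends in the consonant /x/, so [i] is inserted word-finally. → [vivdokadixi].
/xnorerigearop/: the form ends in the consonant /p/, so [i] is inserted word-finally. → [xnorerigearopi].
/vrinuzesaxrizwaf/: the form ends in the consonant /f/, so [i] is inserted word-finally. → [vrinuzesaxrizwafi].
/fmuavadwivizriij/: the form ends in the consonant /j/, so [i] is inserted word-finally. → [fmuavadwivizriiji].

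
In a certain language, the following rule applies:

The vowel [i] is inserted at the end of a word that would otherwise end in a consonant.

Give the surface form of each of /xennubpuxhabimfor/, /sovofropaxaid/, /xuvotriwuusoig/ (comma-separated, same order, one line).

/xennubpuxhabimfor/: the form ends in the consonant /r/, so [i] is inserted word-finally. → [xennubpuxhabimfori].
/sovofropaxaid/: the form ends in the consonant /d/, so [i] is inserted word-finally. → [sovofropaxaidi].
/xuvotriwuusoig/: the form ends in the consonant /g/, so [i] is inserted word-finally. → [xuvotriwuusoigi].

xennubpuxhabimfori, sovofropaxaidi, xuvotriwuusoigi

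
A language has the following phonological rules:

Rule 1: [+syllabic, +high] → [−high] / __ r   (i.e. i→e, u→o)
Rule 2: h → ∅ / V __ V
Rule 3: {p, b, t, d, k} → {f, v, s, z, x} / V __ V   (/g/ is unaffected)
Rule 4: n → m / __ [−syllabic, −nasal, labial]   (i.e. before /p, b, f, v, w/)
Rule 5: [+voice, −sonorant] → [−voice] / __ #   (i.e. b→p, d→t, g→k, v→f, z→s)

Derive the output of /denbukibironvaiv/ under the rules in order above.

Rule 1 (pre-rhotic lowering): /i/ is a high vowel immediately before /r/, so it lowers to [e]. /denbukibironvaiv/ → denbukiberonvaiv.
Rule 2 (intervocalic h-deletion): no segment meets the environment; /denbukiberonvaiv/ is unchanged.
Rule 3 (intervocalic spirantization): /k/ is a stop between vowels /u/ and /i/, so it spirantizes to the fricative [x]. /b/ is a stop between vowels /i/ and /e/, so it spirantizes to the fricative [v]. /denbukiberonvaiv/ → denbuxiveronvaiv.
Rule 4 (nasal place assimilation): /n/ precedes the labial consonant /b/, so it assimilates in place to [m]. /n/ precedes the labial consonant /v/, so it assimilates in place to [m]. /denbuxiveronvaiv/ → dembuxiveromvaiv.
Rule 5 (final devoicing): /v/ is a voiced obstruent in word-final position, so it devoices to [f]. /dembuxiveromvaiv/ → dembuxiveromvaif.

dembuxiveromvaif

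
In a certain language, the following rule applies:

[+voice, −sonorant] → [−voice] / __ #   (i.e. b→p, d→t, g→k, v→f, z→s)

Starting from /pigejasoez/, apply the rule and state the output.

/z/ is a voiced obstruent in word-final position, so it devoices to [s].
The other instance of /g/ does not occur in the required environment and remains unchanged.
Surface form: [pigejasoes].

pigejasoes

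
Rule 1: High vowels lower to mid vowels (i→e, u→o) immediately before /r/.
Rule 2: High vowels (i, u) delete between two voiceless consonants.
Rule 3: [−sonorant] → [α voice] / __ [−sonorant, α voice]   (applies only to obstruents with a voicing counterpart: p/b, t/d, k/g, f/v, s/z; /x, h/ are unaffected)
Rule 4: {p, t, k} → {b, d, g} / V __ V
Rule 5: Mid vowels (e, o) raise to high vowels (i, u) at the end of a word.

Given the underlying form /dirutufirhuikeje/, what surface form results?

derutferhuigeji

Rule 1 (pre-rhotic lowering): /i/ is a high vowel immediately before /r/, so it lowers to [e]. /i/ is a high vowel immediately before /r/, so it lowers to [e]. /dirutufirhuikeje/ → derutuferhuikeje.
Rule 2 (high vowel syncope): /u/ is a high vowel flanked by voiceless consonants /t/ and /f/, so it deletes. /derutuferhuikeje/ → derutferhuikeje.
Rule 3 (regressive voicing assimilation): no segment meets the environment; /derutferhuikeje/ is unchanged.
Rule 4 (intervocalic voicing): /k/ is a voiceless stop between vowels /i/ and /e/, so it voices to [g]. /derutferhuikeje/ → derutferhuigeje.
Rule 5 (final vowel raising): /e/ is a mid vowel in word-final position, so it raises to [i]. /derutferhuigeje/ → derutferhuigeji.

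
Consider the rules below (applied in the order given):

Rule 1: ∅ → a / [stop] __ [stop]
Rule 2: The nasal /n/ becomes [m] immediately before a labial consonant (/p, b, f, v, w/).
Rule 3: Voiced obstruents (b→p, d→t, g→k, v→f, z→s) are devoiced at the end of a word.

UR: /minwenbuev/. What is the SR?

mimwembuef

Rule 1 (stop-cluster a-epenthesis): no segment meets the environment; /minwenbuev/ is unchanged.
Rule 2 (nasal place assimilation): /n/ precedes the labial consonant /w/, so it assimilates in place to [m]. /n/ precedes the labial consonant /b/, so it assimilates in place to [m]. /minwenbuev/ → mimwembuev.
Rule 3 (final devoicing): /v/ is a voiced obstruent in word-final position, so it devoices to [f]. /mimwembuev/ → mimwembuef.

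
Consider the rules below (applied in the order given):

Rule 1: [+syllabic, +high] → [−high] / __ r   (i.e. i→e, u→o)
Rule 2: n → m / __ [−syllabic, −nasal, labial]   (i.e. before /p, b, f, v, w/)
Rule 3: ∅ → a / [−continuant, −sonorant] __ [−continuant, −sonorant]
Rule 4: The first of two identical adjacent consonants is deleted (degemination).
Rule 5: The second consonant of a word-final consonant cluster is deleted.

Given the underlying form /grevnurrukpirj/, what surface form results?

grevnorukaper

Rule 1 (pre-rhotic lowering): /u/ is a high vowel immediately before /r/, so it lowers to [o]. /i/ is a high vowel immediately before /r/, so it lowers to [e]. /grevnurrukpirj/ → grevnorrukperj.
Rule 2 (nasal place assimilation): no segment meets the environment; /grevnorrukperj/ is unchanged.
Rule 3 (stop-cluster a-epenthesis): /k/ and /p/ form a stop–stop cluster, so [a] is inserted between them. /grevnorrukperj/ → grevnorrukaperj.
Rule 4 (degemination): /rr/ is a geminate; the first /r/ deletes. /grevnorrukaperj/ → grevnorukaperj.
Rule 5 (final cluster simplification): /j/ is the second consonant of a word-final cluster /rj/, so it deletes. /grevnorukaperj/ → grevnorukaper.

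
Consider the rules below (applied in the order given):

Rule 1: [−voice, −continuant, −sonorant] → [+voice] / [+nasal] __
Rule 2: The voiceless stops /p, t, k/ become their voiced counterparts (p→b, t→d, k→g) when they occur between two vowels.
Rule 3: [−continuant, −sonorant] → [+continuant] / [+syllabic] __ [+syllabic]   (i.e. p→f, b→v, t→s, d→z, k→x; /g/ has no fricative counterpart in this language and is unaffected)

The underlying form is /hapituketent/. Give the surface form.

havizugezend

Rule 1 (post-nasal voicing): /t/ is a voiceless stop immediately after the nasal /n/, so it voices to [d]. /hapituketent/ → hapituketend.
Rule 2 (intervocalic voicing): /p/ is a voiceless stop between vowels /a/ and /i/, so it voices to [b]. /t/ is a voiceless stop between vowels /i/ and /u/, so it voices to [d]. /k/ is a voiceless stop between vowels /u/ and /e/, so it voices to [g]. /t/ is a voiceless stop between vowels /e/ and /e/, so it voices to [d]. /hapituketend/ → habidugedend.
Rule 3 (intervocalic spirantization): /b/ is a stop between vowels /a/ and /i/, so it spirantizes to the fricative [v]. /d/ is a stop between vowels /i/ and /u/, so it spirantizes to the fricative [z]. /d/ is a stop between vowels /e/ and /e/, so it spirantizes to the fricative [z]. /habidugedend/ → havizugezend.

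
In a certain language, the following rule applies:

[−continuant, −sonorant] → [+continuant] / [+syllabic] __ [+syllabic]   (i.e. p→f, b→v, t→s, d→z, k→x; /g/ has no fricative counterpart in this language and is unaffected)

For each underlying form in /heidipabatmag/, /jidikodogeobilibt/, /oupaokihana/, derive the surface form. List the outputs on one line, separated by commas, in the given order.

heizifavatmag, jizixozogeovilibt, oufaoxihana

/heidipabatmag/: /d/ is a stop between vowels /i/ and /i/, so it spirantizes to the fricative [z]. /p/ is a stop between vowels /i/ and /a/, so it spirantizes to the fricative [f]. /b/ is a stop between vowels /a/ and /a/, so it spirantizes to the fricative [v]. → [heizifavatmag].
/jidikodogeobilibt/: /d/ is a stop between vowels /i/ and /i/, so it spirantizes to the fricative [z]. /k/ is a stop between vowels /i/ and /o/, so it spirantizes to the fricative [x]. /d/ is a stop between vowels /o/ and /o/, so it spirantizes to the fricative [z]. /b/ is a stop between vowels /o/ and /i/, so it spirantizes to the fricative [v]. → [jizixozogeovilibt].
/oupaokihana/: /p/ is a stop between vowels /u/ and /a/, so it spirantizes to the fricative [f]. /k/ is a stop between vowels /o/ and /i/, so it spirantizes to the fricative [x]. → [oufaoxihana].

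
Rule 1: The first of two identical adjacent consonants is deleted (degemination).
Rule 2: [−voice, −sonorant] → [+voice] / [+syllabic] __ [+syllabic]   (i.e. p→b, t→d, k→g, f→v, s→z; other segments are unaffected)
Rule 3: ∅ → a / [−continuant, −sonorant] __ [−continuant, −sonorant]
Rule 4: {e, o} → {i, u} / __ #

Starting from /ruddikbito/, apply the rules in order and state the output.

Rule 1 (degemination): /dd/ is a geminate; the first /d/ deletes. /ruddikbito/ → rudikbito.
Rule 2 (intervocalic voicing): /t/ is a voiceless obstruent between vowels /i/ and /o/, so it voices to [d]. /rudikbito/ → rudikbido.
Rule 3 (stop-cluster a-epenthesis): /k/ and /b/ form a stop–stop cluster, so [a] is inserted between them. /rudikbido/ → rudikabido.
Rule 4 (final vowel raising): /o/ is a mid vowel in word-final position, so it raises to [u]. /rudikabido/ → rudikabidu.

rudikabidu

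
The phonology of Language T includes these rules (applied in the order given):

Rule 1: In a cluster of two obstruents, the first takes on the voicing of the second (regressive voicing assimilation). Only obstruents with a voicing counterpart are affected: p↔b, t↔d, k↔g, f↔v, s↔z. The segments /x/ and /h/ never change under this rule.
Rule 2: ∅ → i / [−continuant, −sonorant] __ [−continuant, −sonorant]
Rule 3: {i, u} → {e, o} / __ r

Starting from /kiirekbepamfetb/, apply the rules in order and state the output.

Rule 1 (regressive voicing assimilation): /k/ precedes the voiced obstruent /b/, so it voices to [g] by assimilation. /t/ precedes the voiced obstruent /b/, so it voices to [d] by assimilation. /kiirekbepamfetb/ → kiiregbepamfedb.
Rule 2 (stop-cluster i-epenthesis): /g/ and /b/ form a stop–stop cluster, so [i] is inserted between them. /d/ and /b/ form a stop–stop cluster, so [i] is inserted between them. /kiiregbepamfedb/ → kiiregibepamfedib.
Rule 3 (pre-rhotic lowering): /i/ is a high vowel immediately before /r/, so it lowers to [e]. /kiiregibepamfedib/ → kieregibepamfedib.

kieregibepamfedib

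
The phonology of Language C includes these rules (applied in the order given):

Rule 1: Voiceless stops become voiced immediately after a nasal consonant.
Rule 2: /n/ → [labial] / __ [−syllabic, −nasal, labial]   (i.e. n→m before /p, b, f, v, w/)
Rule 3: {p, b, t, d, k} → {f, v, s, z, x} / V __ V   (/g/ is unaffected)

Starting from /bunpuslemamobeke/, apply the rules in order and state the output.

Rule 1 (post-nasal voicing): /p/ is a voiceless stop immediately after the nasal /n/, so it voices to [b]. /bunpuslemamobeke/ → bunbuslemamobeke.
Rule 2 (nasal place assimilation): /n/ precedes the labial consonant /b/, so it assimilates in place to [m]. /bunbuslemamobeke/ → bumbuslemamobeke.
Rule 3 (intervocalic spirantization): /b/ is a stop between vowels /o/ and /e/, so it spirantizes to the fricative [v]. /k/ is a stop between vowels /e/ and /e/, so it spirantizes to the fricative [x]. /bumbuslemamobeke/ → bumbuslemamovexe.

bumbuslemamovexe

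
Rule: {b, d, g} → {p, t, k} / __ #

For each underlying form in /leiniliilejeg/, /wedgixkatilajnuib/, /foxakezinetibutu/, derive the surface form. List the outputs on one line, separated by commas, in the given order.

leiniliilejek, wedgixkatilajnuip, foxakezinetibutu

/leiniliilejeg/: /g/ is a voiced stop in word-final position, so it devoices to [k]. → [leiniliilejek].
/wedgixkatilajnuib/: /b/ is a voiced stop in word-final position, so it devoices to [p]. → [wedgixkatilajnuip].
/foxakezinetibutu/: the rule's environment is not met; surfaces unchanged as [foxakezinetibutu].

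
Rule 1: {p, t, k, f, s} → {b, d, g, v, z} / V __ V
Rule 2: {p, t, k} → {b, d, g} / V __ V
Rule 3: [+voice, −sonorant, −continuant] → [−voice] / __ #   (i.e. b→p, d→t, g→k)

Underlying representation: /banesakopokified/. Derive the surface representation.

Rule 1 (intervocalic voicing): /s/ is a voiceless obstruent between vowels /e/ and /a/, so it voices to [z]. /k/ is a voiceless obstruent between vowels /a/ and /o/, so it voices to [g]. /p/ is a voiceless obstruent between vowels /o/ and /o/, so it voices to [b]. /k/ is a voiceless obstruent between vowels /o/ and /i/, so it voices to [g]. /f/ is a voiceless obstruent between vowels /i/ and /i/, so it voices to [v]. /banesakopokified/ → banezagobogivied.
Rule 2 (intervocalic voicing): no segment meets the environment; /banezagobogivied/ is unchanged.
Rule 3 (final devoicing): /d/ is a voiced stop in word-final position, so it devoices to [t]. /banezagobogivied/ → banezagobogiviet.

banezagobogiviet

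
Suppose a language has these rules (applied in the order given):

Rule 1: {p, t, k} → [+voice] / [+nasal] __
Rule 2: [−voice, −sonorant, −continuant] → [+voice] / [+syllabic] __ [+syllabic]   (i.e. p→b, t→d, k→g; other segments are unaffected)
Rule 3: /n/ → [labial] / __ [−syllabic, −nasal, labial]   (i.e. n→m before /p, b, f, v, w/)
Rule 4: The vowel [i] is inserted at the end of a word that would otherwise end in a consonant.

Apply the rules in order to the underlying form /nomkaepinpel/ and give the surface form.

nomgaebimbeli

Rule 1 (post-nasal voicing): /k/ is a voiceless stop immediately after the nasal /m/, so it voices to [g]. /p/ is a voiceless stop immediately after the nasal /n/, so it voices to [b]. /nomkaepinpel/ → nomgaepinbel.
Rule 2 (intervocalic voicing): /p/ is a voiceless stop between vowels /e/ and /i/, so it voices to [b]. /nomgaepinbel/ → nomgaebinbel.
Rule 3 (nasal place assimilation): /n/ precedes the labial consonant /b/, so it assimilates in place to [m]. /nomgaebinbel/ → nomgaebimbel.
Rule 4 (final i-epenthesis): the form ends in the consonant /l/, so [i] is inserted word-finally. /nomgaebimbel/ → nomgaebimbeli.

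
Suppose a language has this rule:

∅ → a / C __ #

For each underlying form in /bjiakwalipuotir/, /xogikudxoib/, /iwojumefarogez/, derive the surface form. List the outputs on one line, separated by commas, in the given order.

/bjiakwalipuotir/: the form ends in the consonant /r/, so [a] is inserted word-finally. → [bjiakwalipuotira].
/xogikudxoib/: the form ends in the consonant /b/, so [a] is inserted word-finally. → [xogikudxoiba].
/iwojumefarogez/: the form ends in the consonant /z/, so [a] is inserted word-finally. → [iwojumefarogeza].

bjiakwalipuotira, xogikudxoiba, iwojumefarogeza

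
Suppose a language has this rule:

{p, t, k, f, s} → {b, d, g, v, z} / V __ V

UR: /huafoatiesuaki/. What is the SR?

/f/ is a voiceless obstruent between vowels /a/ and /o/, so it voices to [v].
/t/ is a voiceless obstruent between vowels /a/ and /i/, so it voices to [d].
/s/ is a voiceless obstruent between vowels /e/ and /u/, so it voices to [z].
/k/ is a voiceless obstruent between vowels /a/ and /i/, so it voices to [g].
Surface form: [huavoadiezuagi].

huavoadiezuagi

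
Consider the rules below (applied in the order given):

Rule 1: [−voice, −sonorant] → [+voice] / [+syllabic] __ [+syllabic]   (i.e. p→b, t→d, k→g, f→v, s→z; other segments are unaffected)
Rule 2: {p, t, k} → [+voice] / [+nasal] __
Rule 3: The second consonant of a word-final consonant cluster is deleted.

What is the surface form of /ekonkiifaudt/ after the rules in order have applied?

Rule 1 (intervocalic voicing): /k/ is a voiceless obstruent between vowels /e/ and /o/, so it voices to [g]. /f/ is a voiceless obstruent between vowels /i/ and /a/, so it voices to [v]. /ekonkiifaudt/ → egonkiivaudt.
Rule 2 (post-nasal voicing): /k/ is a voiceless stop immediately after the nasal /n/, so it voices to [g]. /egonkiivaudt/ → egongiivaudt.
Rule 3 (final cluster simplification): /t/ is the second consonant of a word-final cluster /dt/, so it deletes. /egongiivaudt/ → egongiivaud.

egongiivaud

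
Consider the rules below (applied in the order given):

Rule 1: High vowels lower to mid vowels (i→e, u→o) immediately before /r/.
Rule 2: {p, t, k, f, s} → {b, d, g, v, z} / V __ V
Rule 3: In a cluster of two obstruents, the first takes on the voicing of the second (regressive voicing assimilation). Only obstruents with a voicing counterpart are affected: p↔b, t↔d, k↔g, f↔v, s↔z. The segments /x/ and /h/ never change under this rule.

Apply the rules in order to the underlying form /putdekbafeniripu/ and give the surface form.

puddegbaveneribu

Rule 1 (pre-rhotic lowering): /i/ is a high vowel immediately before /r/, so it lowers to [e]. /putdekbafeniripu/ → putdekbafeneripu.
Rule 2 (intervocalic voicing): /f/ is a voiceless obstruent between vowels /a/ and /e/, so it voices to [v]. /p/ is a voiceless obstruent between vowels /i/ and /u/, so it voices to [b]. /putdekbafeneripu/ → putdekbaveneribu.
Rule 3 (regressive voicing assimilation): /t/ precedes the voiced obstruent /d/, so it voices to [d] by assimilation. /k/ precedes the voiced obstruent /b/, so it voices to [g] by assimilation. /putdekbaveneribu/ → puddegbaveneribu.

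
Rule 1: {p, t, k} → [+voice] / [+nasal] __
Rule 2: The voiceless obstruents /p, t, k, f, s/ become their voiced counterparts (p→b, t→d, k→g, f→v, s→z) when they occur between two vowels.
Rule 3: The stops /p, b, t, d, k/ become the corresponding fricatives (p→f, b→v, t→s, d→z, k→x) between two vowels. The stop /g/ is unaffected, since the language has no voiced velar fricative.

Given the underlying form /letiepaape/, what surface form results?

lezievaave

Rule 1 (post-nasal voicing): no segment meets the environment; /letiepaape/ is unchanged.
Rule 2 (intervocalic voicing): /t/ is a voiceless obstruent between vowels /e/ and /i/, so it voices to [d]. /p/ is a voiceless obstruent between vowels /e/ and /a/, so it voices to [b]. /p/ is a voiceless obstruent between vowels /a/ and /e/, so it voices to [b]. /letiepaape/ → lediebaabe.
Rule 3 (intervocalic spirantization): /d/ is a stop between vowels /e/ and /i/, so it spirantizes to the fricative [z]. /b/ is a stop between vowels /e/ and /a/, so it spirantizes to the fricative [v]. /b/ is a stop between vowels /a/ and /e/, so it spirantizes to the fricative [v]. /lediebaabe/ → lezievaave.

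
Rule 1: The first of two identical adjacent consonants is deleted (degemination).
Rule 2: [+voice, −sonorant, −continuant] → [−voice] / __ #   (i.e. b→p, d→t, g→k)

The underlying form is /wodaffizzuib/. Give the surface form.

wodafizuip

Rule 1 (degemination): /ff/ is a geminate; the first /f/ deletes. /zz/ is a geminate; the first /z/ deletes. /wodaffizzuib/ → wodafizuib.
Rule 2 (final devoicing): /b/ is a voiced stop in word-final position, so it devoices to [p]. /wodafizuib/ → wodafizuip.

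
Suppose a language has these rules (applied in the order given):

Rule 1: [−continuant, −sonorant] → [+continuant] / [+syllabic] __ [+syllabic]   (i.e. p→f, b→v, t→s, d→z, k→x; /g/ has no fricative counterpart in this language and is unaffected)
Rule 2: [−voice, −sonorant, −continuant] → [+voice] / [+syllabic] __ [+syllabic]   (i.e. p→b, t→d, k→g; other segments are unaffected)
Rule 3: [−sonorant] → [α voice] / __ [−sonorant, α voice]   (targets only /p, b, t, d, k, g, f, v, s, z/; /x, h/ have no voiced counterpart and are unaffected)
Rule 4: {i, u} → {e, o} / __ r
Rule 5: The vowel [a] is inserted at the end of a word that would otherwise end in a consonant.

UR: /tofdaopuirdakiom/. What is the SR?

tovdaofuerdaxioma

Rule 1 (intervocalic spirantization): /p/ is a stop between vowels /o/ and /u/, so it spirantizes to the fricative [f]. /k/ is a stop between vowels /a/ and /i/, so it spirantizes to the fricative [x]. /tofdaopuirdakiom/ → tofdaofuirdaxiom.
Rule 2 (intervocalic voicing): no segment meets the environment; /tofdaofuirdaxiom/ is unchanged.
Rule 3 (regressive voicing assimilation): /f/ precedes the voiced obstruent /d/, so it voices to [v] by assimilation. /tofdaofuirdaxiom/ → tovdaofuirdaxiom.
Rule 4 (pre-rhotic lowering): /i/ is a high vowel immediately before /r/, so it lowers to [e]. /tovdaofuirdaxiom/ → tovdaofuerdaxiom.
Rule 5 (final a-epenthesis): the form ends in the consonant /m/, so [a] is inserted word-finally. /tovdaofuerdaxiom/ → tovdaofuerdaxioma.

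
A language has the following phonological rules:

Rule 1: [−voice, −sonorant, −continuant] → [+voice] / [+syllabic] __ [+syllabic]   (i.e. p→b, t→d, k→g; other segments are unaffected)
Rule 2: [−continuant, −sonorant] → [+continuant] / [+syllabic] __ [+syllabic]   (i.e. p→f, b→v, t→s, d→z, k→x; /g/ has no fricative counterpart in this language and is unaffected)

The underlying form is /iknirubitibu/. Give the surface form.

ikniruvizivu

Rule 1 (intervocalic voicing): /t/ is a voiceless stop between vowels /i/ and /i/, so it voices to [d]. /iknirubitibu/ → iknirubidibu.
Rule 2 (intervocalic spirantization): /b/ is a stop between vowels /u/ and /i/, so it spirantizes to the fricative [v]. /d/ is a stop between vowels /i/ and /i/, so it spirantizes to the fricative [z]. /b/ is a stop between vowels /i/ and /u/, so it spirantizes to the fricative [v]. /iknirubidibu/ → ikniruvizivu.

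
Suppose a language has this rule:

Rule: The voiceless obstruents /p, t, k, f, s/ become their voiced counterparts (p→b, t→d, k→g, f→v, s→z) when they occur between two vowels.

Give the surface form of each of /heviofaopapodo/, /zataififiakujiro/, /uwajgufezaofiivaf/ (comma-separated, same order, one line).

/heviofaopapodo/: /f/ is a voiceless obstruent between vowels /o/ and /a/, so it voices to [v]. /p/ is a voiceless obstruent between vowels /o/ and /a/, so it voices to [b]. /p/ is a voiceless obstruent between vowels /a/ and /o/, so it voices to [b]. → [heviovaobabodo].
/zataififiakujiro/: /t/ is a voiceless obstruent between vowels /a/ and /a/, so it voices to [d]. /f/ is a voiceless obstruent between vowels /i/ and /i/, so it voices to [v]. /f/ is a voiceless obstruent between vowels /i/ and /i/, so it voices to [v]. /k/ is a voiceless obstruent between vowels /a/ and /u/, so it voices to [g]. → [zadaiviviagujiro].
/uwajgufezaofiivaf/: /f/ is a voiceless obstruent between vowels /u/ and /e/, so it voices to [v]. /f/ is a voiceless obstruent between vowels /o/ and /i/, so it voices to [v]. → [uwajguvezaoviivaf].

heviovaobabodo, zadaiviviagujiro, uwajguvezaoviivaf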